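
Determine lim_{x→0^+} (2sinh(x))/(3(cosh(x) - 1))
Both numerator and denominator → 0 as x → 0^+; this is a 0/0 indeterminate form.
Expand each to leading order near x = 0: numerator ~ 2·x, denominator ~ 3·x^2/2.
The limit of the ratio is ∞.

Final answer: ∞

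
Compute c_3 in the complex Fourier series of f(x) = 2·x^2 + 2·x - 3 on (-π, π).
Compute the real Fourier coefficients first: a_3 = -8/9, b_3 = 4/3.
Then c_3 = (a_3 − i·b_3)/2 = -4/9 - 2·i/3.

Final answer: -4/9 - 2·i/3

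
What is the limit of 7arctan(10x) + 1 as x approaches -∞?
Evaluate the dominant behaviour as x → -∞; each term tends to a finite value or vanishes.
Limit = 1 - 7·π/2.

Final answer: 1 - 7·π/2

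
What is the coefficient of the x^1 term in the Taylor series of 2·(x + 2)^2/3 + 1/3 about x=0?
Expand to order 1: 2·(x + 2)^2/3 + 1/3 = 8·x/3 + 3 + O(x^2).
The coefficient of x^1 is 8/3.

Final answer: 8/3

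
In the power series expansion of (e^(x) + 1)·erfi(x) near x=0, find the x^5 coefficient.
Expand to order 5: (e^(x) + 1)·erfi(x) = 49·x^5/(60·√(π)) + x^4/√(π) + 7·x^3/(3·√(π)) + 2·x^2/√(π) + 4·x/√(π) + O(x^6).
The coefficient of x^5 is 49/(60·√(π)).

Final answer: 49/(60·√(π))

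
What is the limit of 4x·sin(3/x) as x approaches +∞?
As x → +∞: let u = 3/x → 0⁺; then 4·x·sin(3/x) = 4·3·sin(u)/u → 4·3·1 = 12.
Limit = 12.

Final answer: 12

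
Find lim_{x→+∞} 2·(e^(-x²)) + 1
Evaluate the dominant behaviour as x → +∞; each term tends to a finite value or vanishes.
Limit = 1.

Final answer: 1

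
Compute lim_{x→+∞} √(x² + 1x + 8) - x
As x → +∞: multiply by the conjugate to get (1x+8)/(√(x²+1x+8)+x); the denominator ~ 2x, so the limit is 1/2.
Limit = 1/2.

Final answer: 1/2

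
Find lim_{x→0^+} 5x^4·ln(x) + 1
The product is a 0·∞ indeterminate form at x → 0⁺.
Rewrite the product as 5·ln(x) / x^(-4) and apply L'Hôpital, or use the standard hierarchy x^(-4) ≫ |ln x| as x → 0⁺.
The indeterminate product → 0, so the limit = 1.

Final answer: 1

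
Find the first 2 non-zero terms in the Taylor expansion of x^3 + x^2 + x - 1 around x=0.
x - 1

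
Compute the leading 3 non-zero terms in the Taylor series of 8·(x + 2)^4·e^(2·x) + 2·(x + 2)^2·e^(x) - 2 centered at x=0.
974·x^2 + 528·x + 134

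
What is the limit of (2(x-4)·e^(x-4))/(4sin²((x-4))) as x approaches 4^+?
Both numerator and denominator → 0 as x → 4^+; this is a 0/0 indeterminate form.
Expand each to leading order near x = 4: numerator ~ 2·(x - 4), denominator ~ 4·(x - 4)^2.
The limit of the ratio is ∞.

Final answer: ∞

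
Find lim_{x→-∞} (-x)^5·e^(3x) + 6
The product is a 0·∞ indeterminate form at x → -∞.
Rewrite the product as (-x)^5 / e^(-3x) (an ∞/∞ form) and apply L'Hôpital, or use the standard hierarchy e^(3|x|) ≫ |(-x)^5| as x → -∞.
The indeterminate product → 0, so the limit = 6.

Final answer: 6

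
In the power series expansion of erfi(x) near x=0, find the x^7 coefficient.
Expand to order 7: erfi(x) = x^7/(21·√(π)) + x^5/(5·√(π)) + 2·x^3/(3·√(π)) + 2·x/√(π) + O(x^8).
The coefficient of x^7 is 1/(21·√(π)).

Final answer: 1/(21·√(π))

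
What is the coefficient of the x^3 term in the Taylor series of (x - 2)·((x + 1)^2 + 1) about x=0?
Expand to order 3: (x - 2)·((x + 1)^2 + 1) = x^3 - 2·x - 4 + O(x^4).
The coefficient of x^3 is 1.

Final answer: 1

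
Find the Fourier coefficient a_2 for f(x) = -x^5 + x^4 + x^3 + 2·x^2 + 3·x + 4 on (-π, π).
a_2 = (1/π) ∫_{-π}^{π} f(x)·cos(2x) dx.
Evaluate the integral (use parity and integration by parts as needed): a_2 = -1 + 2·π^2.

Final answer: -1 + 2·π^2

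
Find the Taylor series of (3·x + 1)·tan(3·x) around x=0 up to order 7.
4131·x^7/35 + 486·x^6/5 + 162·x^5/5 + 27·x^4 + 9·x^3 + 9·x^2 + 3·x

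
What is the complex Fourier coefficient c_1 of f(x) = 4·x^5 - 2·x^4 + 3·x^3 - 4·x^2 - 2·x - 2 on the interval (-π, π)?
Compute the real Fourier coefficients first: a_1 = -80 + 16·π^2, b_1 = -154·π^2 + 8·π^4 + 920.
Then c_1 = (a_1 − i·b_1)/2 = -40 + 8·π^2 - 460·i - 4·i·π^4 + 77·i·π^2.

Final answer: -40 + 8·π^2 - 460·i - 4·i·π^4 + 77·i·π^2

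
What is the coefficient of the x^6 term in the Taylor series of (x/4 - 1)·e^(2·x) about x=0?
Expand to order 6: (x/4 - 1)·e^(2·x) = -x^6/45 - x^5/10 - x^4/3 - 5·x^3/6 - 3·x^2/2 - 7·x/4 - 1 + O(x^7).
The coefficient of x^6 is -1/45.

Final answer: -1/45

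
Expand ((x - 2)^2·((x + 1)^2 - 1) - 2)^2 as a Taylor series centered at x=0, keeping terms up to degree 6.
-4·x^6 + 32·x^5 - 20·x^4 - 56·x^3 + 80·x^2 - 32·x + 4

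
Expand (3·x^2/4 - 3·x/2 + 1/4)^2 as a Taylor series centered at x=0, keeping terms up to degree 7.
9·x^4/16 - 9·x^3/4 + 21·x^2/8 - 3·x/4 + 1/16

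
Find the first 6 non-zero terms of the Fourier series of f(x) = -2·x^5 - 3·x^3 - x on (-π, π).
(-446 - 4·π^4 + 74·π^2)·sin(x) + (-7·π^2 + 23/2 + 2·π^4)·sin(2·x) + (-4·π^4/3 - 106/81 + 26·π^2/27)·sin(3·x) + (13/32 + π^2/4 + π^4)·sin(4·x) + (-4·π^4/5 - 14·π^2/25 - 166/625)·sin(5·x) + (37/162 + 17·π^2/27 + 2·π^4/3)·sin(6·x)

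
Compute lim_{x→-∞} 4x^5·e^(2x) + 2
The product is a 0·∞ indeterminate form at x → -∞.
Rewrite the product as 4x^5 / e^(-2x) (an ∞/∞ form) and apply L'Hôpital, or use the standard hierarchy e^(2|x|) ≫ |x^5| as x → -∞.
The indeterminate product → 0, so the limit = 2.

Final answer: 2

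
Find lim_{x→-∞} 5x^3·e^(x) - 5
The product is a 0·∞ indeterminate form at x → -∞.
Rewrite the product as 5x^3 / e^(-x) (an ∞/∞ form) and apply L'Hôpital, or use the standard hierarchy e^(|x|) ≫ |x^3| as x → -∞.
The indeterminate product → 0, so the limit = -5.

Final answer: -5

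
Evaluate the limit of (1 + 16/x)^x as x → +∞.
As x → +∞: this is the defining limit (1 + 16/x)^x → e^16.
Limit = e^(16).

Final answer: e^(16)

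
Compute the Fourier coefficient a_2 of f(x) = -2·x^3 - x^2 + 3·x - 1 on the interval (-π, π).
a_2 = (1/π) ∫_{-π}^{π} f(x)·cos(2x) dx.
Evaluate the integral (use parity and integration by parts as needed): a_2 = -1.

Final answer: -1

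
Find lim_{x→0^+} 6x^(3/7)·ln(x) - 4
The product is a 0·∞ indeterminate form at x → 0⁺.
Rewrite the product as 6·ln(x) / x^(-3/7) and apply L'Hôpital, or use the standard hierarchy x^(-3/7) ≫ |ln x| as x → 0⁺.
The indeterminate product → 0, so the limit = -4.

Final answer: -4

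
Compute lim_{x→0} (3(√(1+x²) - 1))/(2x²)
Both numerator and denominator → 0 as x → 0; this is a 0/0 indeterminate form.
Expand each to leading order near x = 0: numerator ~ 3·x^2/2, denominator ~ 2·x^2.
The limit of the ratio is 3/4.

Final answer: 3/4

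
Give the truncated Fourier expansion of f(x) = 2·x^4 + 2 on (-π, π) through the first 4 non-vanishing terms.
(96 - 16·π^2)·cos(x) + (-6 + 4·π^2)·cos(2·x) + (32/27 - 16·π^2/9)·cos(3·x) + 2 + 2·π^4/5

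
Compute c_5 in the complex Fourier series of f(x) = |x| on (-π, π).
Compute the real Fourier coefficients first: a_5 = -4/(25·π), b_5 = 0.
Then c_5 = (a_5 − i·b_5)/2 = -2/(25·π).

Final answer: -2/(25·π)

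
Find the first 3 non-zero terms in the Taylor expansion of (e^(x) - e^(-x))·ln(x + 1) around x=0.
x^4 - x^3 + 2·x^2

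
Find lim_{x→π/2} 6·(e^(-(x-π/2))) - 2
Direct substitution at x = π/2 gives 4.

Final answer: 4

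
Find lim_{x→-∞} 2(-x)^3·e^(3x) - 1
The product is a 0·∞ indeterminate form at x → -∞.
Rewrite the product as 2(-x)^3 / e^(-3x) (an ∞/∞ form) and apply L'Hôpital, or use the standard hierarchy e^(3|x|) ≫ |(-x)^3| as x → -∞.
The indeterminate product → 0, so the limit = -1.

Final answer: -1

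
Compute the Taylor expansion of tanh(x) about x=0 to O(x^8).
-17·x^7/315 + 2·x^5/15 - x^3/3 + x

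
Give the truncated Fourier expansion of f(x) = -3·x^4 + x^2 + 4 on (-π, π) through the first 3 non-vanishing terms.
(-148 + 24·π^2)·cos(x) + (10 - 6·π^2)·cos(2·x) - 3·π^4/5 + π^2/3 + 4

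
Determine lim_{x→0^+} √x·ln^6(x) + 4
The product is a 0·∞ indeterminate form at x → 0⁺.
Rewrite the product as ln^6(x) / x^(-1/2) and apply L'Hôpital, or use the standard hierarchy x^(-1/2) ≫ |ln x|^6 as x → 0⁺.
The indeterminate product → 0, so the limit = 4.

Final answer: 4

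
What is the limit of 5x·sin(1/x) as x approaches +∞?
As x → +∞: let u = 1/x → 0⁺; then 5·x·sin(1/x) = 5·1·sin(u)/u → 5·1·1 = 5.
Limit = 5.

Final answer: 5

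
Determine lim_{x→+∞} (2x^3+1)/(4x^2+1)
This is an ∞/∞ indeterminate form as x → +∞.
Divide numerator and denominator by x^3 and let the lower-order terms vanish; the numerator's degree 3 exceeds the denominator's degree 2, so the quotient diverges.
Limit = ∞.

Final answer: ∞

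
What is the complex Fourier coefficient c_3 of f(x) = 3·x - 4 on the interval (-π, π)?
Compute the real Fourier coefficients first: a_3 = 0, b_3 = 2.
Then c_3 = (a_3 − i·b_3)/2 = -i.

Final answer: -i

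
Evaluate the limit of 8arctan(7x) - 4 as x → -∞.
Evaluate the dominant behaviour as x → -∞; each term tends to a finite value or vanishes.
Limit = -4·π - 4.

Final answer: -4·π - 4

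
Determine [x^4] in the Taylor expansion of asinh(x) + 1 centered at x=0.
Expand to order 4: asinh(x) + 1 = -x^3/6 + x + 1 + O(x^5).
The coefficient of x^4 is 0.

Final answer: 0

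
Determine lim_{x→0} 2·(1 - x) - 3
Direct substitution at x = 0 gives -1.

Final answer: -1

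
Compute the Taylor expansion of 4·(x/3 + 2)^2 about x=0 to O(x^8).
4·x^2/9 + 16·x/3 + 16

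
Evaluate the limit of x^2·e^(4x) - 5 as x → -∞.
The product is a 0·∞ indeterminate form at x → -∞.
Rewrite the product as x^2 / e^(-4x) (an ∞/∞ form) and apply L'Hôpital, or use the standard hierarchy e^(4|x|) ≫ |x^2| as x → -∞.
The indeterminate product → 0, so the limit = -5.

Final answer: -5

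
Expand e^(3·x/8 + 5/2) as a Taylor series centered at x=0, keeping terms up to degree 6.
81·x^6·e^(5/2)/20971520 + 81·x^5·e^(5/2)/1310720 + 27·x^4·e^(5/2)/32768 + 9·x^3·e^(5/2)/1024 + 9·x^2·e^(5/2)/128 + 3·x·e^(5/2)/8 + e^(5/2)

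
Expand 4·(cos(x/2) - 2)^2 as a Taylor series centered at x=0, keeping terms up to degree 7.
-7·x^6/2880 + x^4/24 + x^2 + 4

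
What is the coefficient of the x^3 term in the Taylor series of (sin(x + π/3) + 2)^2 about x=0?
Expand to order 3: (sin(x + π/3) + 2)^2 = x^3·(√(3)/2 + 2)^2·(-1/(6·(√(3)/2 + 2)) - √(3)/(4·(√(3)/2 + 2)^2)) + x^2·(√(3)/2 + 2)^2·(-√(3)/(2·(√(3)/2 + 2)) + 1/(4·(√(3)/2 + 2)^2)) + x·(√(3)/2 + 2) + (√(3)/2 + 2)^2 + O(x^4).
The coefficient of x^3 is (√(3)/2 + 2)^2·(-1/(6·(√(3)/2 + 2)) - √(3)/(4·(√(3)/2 + 2)^2)).

Final answer: (√(3)/2 + 2)^2·(-1/(6·(√(3)/2 + 2)) - √(3)/(4·(√(3)/2 + 2)^2))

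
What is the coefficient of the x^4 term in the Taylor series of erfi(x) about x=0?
Expand to order 4: erfi(x) = 2·x^3/(3·√(π)) + 2·x/√(π) + O(x^5).
The coefficient of x^4 is 0.

Final answer: 0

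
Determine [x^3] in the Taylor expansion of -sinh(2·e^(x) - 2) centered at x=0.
Expand to order 3: -sinh(2·e^(x) - 2) = -5·x^3/3 - x^2 - 2·x + O(x^4).
The coefficient of x^3 is -5/3.

Final answer: -5/3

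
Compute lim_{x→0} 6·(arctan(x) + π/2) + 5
Direct substitution at x = 0 gives 5 + 3·π.

Final answer: 5 + 3·π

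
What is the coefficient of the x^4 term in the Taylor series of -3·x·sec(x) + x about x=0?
Expand to order 4: -3·x·sec(x) + x = -3·x^3/2 - 2·x + O(x^5).
The coefficient of x^4 is 0.

Final answer: 0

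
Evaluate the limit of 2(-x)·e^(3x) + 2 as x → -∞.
The product is a 0·∞ indeterminate form at x → -∞.
Rewrite the product as 2(-x) / e^(-3x) (an ∞/∞ form) and apply L'Hôpital, or use the standard hierarchy e^(3|x|) ≫ |(-x)| as x → -∞.
The indeterminate product → 0, so the limit = 2.

Final answer: 2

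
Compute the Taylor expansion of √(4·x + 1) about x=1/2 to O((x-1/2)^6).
√(3) + 2·√(3)·(x - 1/2)/3 - 2·√(3)·(x - 1/2)^2/9 + 4·√(3)·(x - 1/2)^3/27 - 10·√(3)·(x - 1/2)^4/81 + 28·√(3)·(x - 1/2)^5/243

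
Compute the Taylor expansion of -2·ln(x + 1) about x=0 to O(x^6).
-2·x^5/5 + x^4/2 - 2·x^3/3 + x^2 - 2·x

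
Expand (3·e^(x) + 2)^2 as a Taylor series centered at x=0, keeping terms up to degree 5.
5·x^5/2 + 13·x^4/2 + 14·x^3 + 24·x^2 + 30·x + 25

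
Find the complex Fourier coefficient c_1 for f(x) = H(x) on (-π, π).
Compute the real Fourier coefficients first: a_1 = 0, b_1 = 2/π.
Then c_1 = (a_1 − i·b_1)/2 = -i/π.

Final answer: -i/π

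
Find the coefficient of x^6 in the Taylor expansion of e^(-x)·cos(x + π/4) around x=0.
Expand to order 6: e^(-x)·cos(x + π/4) = -√(2)·x^6/180 + √(2)·x^5/30 - √(2)·x^4/12 + √(2)·x^2/2 - √(2)·x + √(2)/2 + O(x^7).
The coefficient of x^6 is -√(2)/180.

Final answer: -√(2)/180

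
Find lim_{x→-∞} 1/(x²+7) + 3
Evaluate the dominant behaviour as x → -∞; each term tends to a finite value or vanishes.
Limit = 3.

Final answer: 3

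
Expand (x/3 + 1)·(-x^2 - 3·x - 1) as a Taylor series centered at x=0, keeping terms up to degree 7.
-x^3/3 - 2·x^2 - 10·x/3 - 1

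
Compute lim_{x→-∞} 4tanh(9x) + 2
Evaluate the dominant behaviour as x → -∞; each term tends to a finite value or vanishes.
Limit = -2.

Final answer: -2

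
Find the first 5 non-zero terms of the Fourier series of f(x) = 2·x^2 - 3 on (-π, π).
-8·cos(x) + 2·cos(2·x) - 8·cos(3·x)/9 + cos(4·x)/2 - 3 + 2·π^2/3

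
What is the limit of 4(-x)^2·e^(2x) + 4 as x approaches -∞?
The product is a 0·∞ indeterminate form at x → -∞.
Rewrite the product as 4(-x)^2 / e^(-2x) (an ∞/∞ form) and apply L'Hôpital, or use the standard hierarchy e^(2|x|) ≫ |(-x)^2| as x → -∞.
The indeterminate product → 0, so the limit = 4.

Final answer: 4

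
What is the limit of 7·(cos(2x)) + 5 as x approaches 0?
Direct substitution at x = 0 gives 12.

Final answer: 12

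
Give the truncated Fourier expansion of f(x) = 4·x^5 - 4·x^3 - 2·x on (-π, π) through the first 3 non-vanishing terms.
(-168·π^2 + 8·π^4 + 1004)·sin(x) + (-4·π^4 - 34 + 24·π^2)·sin(2·x) + (-232·π^2/27 + 356/81 + 8·π^4/3)·sin(3·x)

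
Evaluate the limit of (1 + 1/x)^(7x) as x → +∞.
As x → +∞: write (1 + 1/x)^(7x) = ((1 + 1/x)^x)^7 → (e^1)^7 = e^7.
Limit = e^(7).

Final answer: e^(7)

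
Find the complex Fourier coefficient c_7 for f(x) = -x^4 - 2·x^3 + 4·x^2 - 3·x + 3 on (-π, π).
Compute the real Fourier coefficients first: a_7 = -832/2401 + 8·π^2/49, b_7 = -4·π^2/7 - 270/343.
Then c_7 = (a_7 − i·b_7)/2 = -416/2401 + 4·π^2/49 + 135·i/343 + 2·i·π^2/7.

Final answer: -416/2401 + 4·π^2/49 + 135·i/343 + 2·i·π^2/7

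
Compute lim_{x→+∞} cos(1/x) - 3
Evaluate the dominant behaviour as x → +∞; each term tends to a finite value or vanishes.
Limit = -2.

Final answer: -2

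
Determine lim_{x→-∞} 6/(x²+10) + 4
Evaluate the dominant behaviour as x → -∞; each term tends to a finite value or vanishes.
Limit = 4.

Final answer: 4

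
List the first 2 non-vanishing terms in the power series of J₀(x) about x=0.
1 - x^2/4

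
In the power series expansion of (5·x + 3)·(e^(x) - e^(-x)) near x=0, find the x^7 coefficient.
Expand to order 7: (5·x + 3)·(e^(x) - e^(-x)) = x^7/840 + x^6/12 + x^5/20 + 5·x^4/3 + x^3 + 10·x^2 + 6·x + O(x^8).
The coefficient of x^7 is 1/840.

Final answer: 1/840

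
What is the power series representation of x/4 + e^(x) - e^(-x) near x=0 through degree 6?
x^5/60 + x^3/3 + 9·x/4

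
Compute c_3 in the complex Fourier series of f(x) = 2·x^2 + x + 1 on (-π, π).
Compute the real Fourier coefficients first: a_3 = -8/9, b_3 = 2/3.
Then c_3 = (a_3 − i·b_3)/2 = -4/9 - i/3.

Final answer: -4/9 - i/3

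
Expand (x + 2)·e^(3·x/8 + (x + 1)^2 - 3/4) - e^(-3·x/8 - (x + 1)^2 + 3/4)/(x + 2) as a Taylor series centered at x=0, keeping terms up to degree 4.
x^4·(24703·e^(-1/4)/196608 + 683201·e^(1/4)/49152) + x^3·(4567·e^(-1/4)/6144 + 20023·e^(1/4)/1536) + x^2·(-417·e^(-1/4)/256 + 641·e^(1/4)/64) + x·(23·e^(-1/4)/16 + 23·e^(1/4)/4) - e^(-1/4)/2 + 2·e^(1/4)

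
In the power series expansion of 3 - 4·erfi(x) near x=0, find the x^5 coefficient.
Expand to order 5: 3 - 4·erfi(x) = -4·x^5/(5·√(π)) - 8·x^3/(3·√(π)) - 8·x/√(π) + 3 + O(x^6).
The coefficient of x^5 is -4/(5·√(π)).

Final answer: -4/(5·√(π))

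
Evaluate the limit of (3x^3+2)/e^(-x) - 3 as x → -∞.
The quotient is an ∞/∞ indeterminate form as x → -∞.
Compare growth rates of the dominant terms (exponentials ≫ polynomials ≫ logarithms), or apply L'Hôpital's rule; the quotient → 0.
Adding the constant: 0 - 3 = -3. Limit = -3.

Final answer: -3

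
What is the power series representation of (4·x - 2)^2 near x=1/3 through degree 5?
4/9 - 16·(x - 1/3)/3 + 16·(x - 1/3)^2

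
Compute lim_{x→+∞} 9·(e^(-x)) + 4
Evaluate the dominant behaviour as x → +∞; each term tends to a finite value or vanishes.
Limit = 4.

Final answer: 4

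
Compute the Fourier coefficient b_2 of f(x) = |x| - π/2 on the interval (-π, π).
b_2 = (1/π) ∫_{-π}^{π} f(x)·sin(2x) dx.
Evaluate the integral (use parity and integration by parts as needed): b_2 = 0.

Final answer: 0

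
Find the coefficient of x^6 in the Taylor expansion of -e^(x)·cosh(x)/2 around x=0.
Expand to order 6: -e^(x)·cosh(x)/2 = -x^6/45 - x^5/15 - x^4/6 - x^3/3 - x^2/2 - x/2 - 1/2 + O(x^7).
The coefficient of x^6 is -1/45.

Final answer: -1/45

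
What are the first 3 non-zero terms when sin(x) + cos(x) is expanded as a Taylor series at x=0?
-x^2/2 + x + 1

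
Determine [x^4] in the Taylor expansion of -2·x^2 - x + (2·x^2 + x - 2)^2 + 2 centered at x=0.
Expand to order 4: -2·x^2 - x + (2·x^2 + x - 2)^2 + 2 = 4·x^4 + 4·x^3 - 9·x^2 - 5·x + 6 + O(x^5).
The coefficient of x^4 is 4.

Final answer: 4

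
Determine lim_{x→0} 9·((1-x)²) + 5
Direct substitution at x = 0 gives 14.

Final answer: 14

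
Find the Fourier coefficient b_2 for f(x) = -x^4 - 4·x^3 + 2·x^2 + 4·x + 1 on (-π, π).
b_2 = (1/π) ∫_{-π}^{π} f(x)·sin(2x) dx.
Evaluate the integral (use parity and integration by parts as needed): b_2 = -10 + 4·π^2.

Final answer: -10 + 4·π^2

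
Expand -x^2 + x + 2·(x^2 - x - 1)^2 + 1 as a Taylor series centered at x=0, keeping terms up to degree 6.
2·x^4 - 4·x^3 - 3·x^2 + 5·x + 3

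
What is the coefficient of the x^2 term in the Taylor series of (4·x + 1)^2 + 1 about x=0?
Expand to order 2: (4·x + 1)^2 + 1 = 16·x^2 + 8·x + 2 + O(x^3).
The coefficient of x^2 is 16.

Final answer: 16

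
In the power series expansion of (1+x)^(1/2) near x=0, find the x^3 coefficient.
Expand to order 3: (1+x)^(1/2) = x^3/16 - x^2/8 + x/2 + 1 + O(x^4).
The coefficient of x^3 is 1/16.

Final answer: 1/16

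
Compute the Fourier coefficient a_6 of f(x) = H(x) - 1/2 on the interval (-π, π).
a_6 = (1/π) ∫_{-π}^{π} f(x)·cos(6x) dx.
Evaluate the integral (use parity and integration by parts as needed): a_6 = 0.

Final answer: 0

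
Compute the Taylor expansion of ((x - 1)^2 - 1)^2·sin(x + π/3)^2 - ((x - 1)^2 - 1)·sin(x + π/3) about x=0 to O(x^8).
x^7·(-161/240 - 49·√(3)/720) + x^6·(7/40 + 21·√(3)/16) + x^5·(25/12 - 19·√(3)/24) + x^4·(-7·√(3)/4 - 17/12) + x^3·(-7/2 + 3·√(3)/2) + x^2·(4 - √(3)/2) + √(3)·x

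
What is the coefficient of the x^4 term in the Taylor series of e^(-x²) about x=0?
Expand to order 4: e^(-x²) = x^4/2 - x^2 + 1 + O(x^5).
The coefficient of x^4 is 1/2.

Final answer: 1/2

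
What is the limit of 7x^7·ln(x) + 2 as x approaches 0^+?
The product is a 0·∞ indeterminate form at x → 0⁺.
Rewrite the product as 7·ln(x) / x^(-7) and apply L'Hôpital, or use the standard hierarchy x^(-7) ≫ |ln x| as x → 0⁺.
The indeterminate product → 0, so the limit = 2.

Final answer: 2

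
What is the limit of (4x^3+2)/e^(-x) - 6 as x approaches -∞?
The quotient is an ∞/∞ indeterminate form as x → -∞.
Compare growth rates of the dominant terms (exponentials ≫ polynomials ≫ logarithms), or apply L'Hôpital's rule; the quotient → 0.
Adding the constant: 0 - 6 = -6. Limit = -6.

Final answer: -6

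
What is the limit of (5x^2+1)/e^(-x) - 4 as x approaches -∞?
The quotient is an ∞/∞ indeterminate form as x → -∞.
Compare growth rates of the dominant terms (exponentials ≫ polynomials ≫ logarithms), or apply L'Hôpital's rule; the quotient → 0.
Adding the constant: 0 - 4 = -4. Limit = -4.

Final answer: -4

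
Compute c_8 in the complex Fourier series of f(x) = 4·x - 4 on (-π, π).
Compute the real Fourier coefficients first: a_8 = 0, b_8 = -1.
Then c_8 = (a_8 − i·b_8)/2 = i/2.

Final answer: i/2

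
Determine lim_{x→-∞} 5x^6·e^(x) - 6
The product is a 0·∞ indeterminate form at x → -∞.
Rewrite the product as 5x^6 / e^(-x) (an ∞/∞ form) and apply L'Hôpital, or use the standard hierarchy e^(|x|) ≫ |x^6| as x → -∞.
The indeterminate product → 0, so the limit = -6.

Final answer: -6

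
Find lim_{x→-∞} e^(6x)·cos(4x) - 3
Evaluate the dominant behaviour as x → -∞; each term tends to a finite value or vanishes.
Limit = -3.

Final answer: -3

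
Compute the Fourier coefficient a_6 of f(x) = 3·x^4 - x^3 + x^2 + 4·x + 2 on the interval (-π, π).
a_6 = (1/π) ∫_{-π}^{π} f(x)·cos(6x) dx.
Evaluate the integral (use parity and integration by parts as needed): a_6 = 2·π^2/3.

Final answer: 2·π^2/3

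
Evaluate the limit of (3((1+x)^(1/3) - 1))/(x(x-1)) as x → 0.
Both numerator and denominator → 0 as x → 0; this is a 0/0 indeterminate form.
Expand each to leading order near x = 0: numerator ~ x, denominator ~ -x.
The limit of the ratio is -1.

Final answer: -1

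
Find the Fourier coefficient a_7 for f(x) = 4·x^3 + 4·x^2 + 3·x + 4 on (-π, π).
a_7 = (1/π) ∫_{-π}^{π} f(x)·cos(7x) dx.
Evaluate the integral (use parity and integration by parts as needed): a_7 = -16/49.

Final answer: -16/49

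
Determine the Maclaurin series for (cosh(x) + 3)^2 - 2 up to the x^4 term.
7·x^4/12 + 4·x^2 + 14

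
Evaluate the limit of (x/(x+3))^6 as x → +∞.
As x → +∞: x/(x+3) = 1/(1 + 3/x) → 1, and the 6th power of a limit-1 base also → 1.
Limit = 1.

Final answer: 1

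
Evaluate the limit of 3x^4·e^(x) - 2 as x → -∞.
The product is a 0·∞ indeterminate form at x → -∞.
Rewrite the product as 3x^4 / e^(-x) (an ∞/∞ form) and apply L'Hôpital, or use the standard hierarchy e^(|x|) ≫ |x^4| as x → -∞.
The indeterminate product → 0, so the limit = -2.

Final answer: -2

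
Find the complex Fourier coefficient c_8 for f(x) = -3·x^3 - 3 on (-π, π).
Compute the real Fourier coefficients first: a_8 = 0, b_8 = -9/128 + 3·π^2/4.
Then c_8 = (a_8 − i·b_8)/2 = -3·i·π^2/8 + 9·i/256.

Final answer: -3·i·π^2/8 + 9·i/256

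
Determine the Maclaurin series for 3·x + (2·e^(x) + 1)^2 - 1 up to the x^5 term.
11·x^5/10 + 17·x^4/6 + 6·x^3 + 10·x^2 + 15·x + 8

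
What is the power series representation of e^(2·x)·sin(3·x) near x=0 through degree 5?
-199·x^5/40 - 5·x^4 + 3·x^3/2 + 6·x^2 + 3·x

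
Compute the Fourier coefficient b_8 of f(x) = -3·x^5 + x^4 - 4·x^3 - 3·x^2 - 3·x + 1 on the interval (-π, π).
b_8 = (1/π) ∫_{-π}^{π} f(x)·sin(8x) dx.
Evaluate the integral (use parity and integration by parts as needed): b_8 = 1389/2048 + 49·π^2/64 + 3·π^4/4.

Final answer: 1389/2048 + 49·π^2/64 + 3·π^4/4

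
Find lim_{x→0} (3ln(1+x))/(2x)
Both numerator and denominator → 0 as x → 0; this is a 0/0 indeterminate form.
Expand each to leading order near x = 0: numerator ~ 3·x, denominator ~ 2·x.
The limit of the ratio is 3/2.

Final answer: 3/2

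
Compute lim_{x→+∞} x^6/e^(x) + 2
The quotient is an ∞/∞ indeterminate form as x → +∞.
The exponential denominator e^(x) dominates the polynomial numerator (e^x ≫ x^6 as x → ∞), so the quotient → 0.
Adding the constant: 0 + 2 = 2. Limit = 2.

Final answer: 2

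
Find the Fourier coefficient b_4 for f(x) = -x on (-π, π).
b_4 = (1/π) ∫_{-π}^{π} f(x)·sin(4x) dx.
Evaluate the integral (use parity and integration by parts as needed): b_4 = 1/2.

Final answer: 1/2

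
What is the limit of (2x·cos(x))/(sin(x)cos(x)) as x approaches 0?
Both numerator and denominator → 0 as x → 0; this is a 0/0 indeterminate form.
Expand each to leading order near x = 0: numerator ~ 2·x, denominator ~ x.
The limit of the ratio is 2.

Final answer: 2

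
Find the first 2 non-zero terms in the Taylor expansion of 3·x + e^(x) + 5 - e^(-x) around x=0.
5·x + 5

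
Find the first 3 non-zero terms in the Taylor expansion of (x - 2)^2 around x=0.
x^2 - 4·x + 4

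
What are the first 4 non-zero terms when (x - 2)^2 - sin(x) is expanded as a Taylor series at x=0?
x^3/6 + x^2 - 5·x + 4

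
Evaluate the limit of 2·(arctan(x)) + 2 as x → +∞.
Evaluate the dominant behaviour as x → +∞; each term tends to a finite value or vanishes.
Limit = 2 + π.

Final answer: 2 + π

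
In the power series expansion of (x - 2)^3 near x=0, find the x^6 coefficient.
Expand to order 6: (x - 2)^3 = x^3 - 6·x^2 + 12·x - 8 + O(x^7).
The coefficient of x^6 is 0.

Final answer: 0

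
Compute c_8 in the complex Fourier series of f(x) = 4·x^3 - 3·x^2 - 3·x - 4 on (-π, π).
Compute the real Fourier coefficients first: a_8 = -3/16, b_8 = 27/32 - π^2.
Then c_8 = (a_8 − i·b_8)/2 = -3/32 - 27·i/64 + i·π^2/2.

Final answer: -3/32 - 27·i/64 + i·π^2/2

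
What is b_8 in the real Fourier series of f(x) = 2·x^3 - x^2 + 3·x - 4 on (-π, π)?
b_8 = (1/π) ∫_{-π}^{π} f(x)·sin(8x) dx.
Evaluate the integral (use parity and integration by parts as needed): b_8 = -π^2/2 - 45/64.

Final answer: -π^2/2 - 45/64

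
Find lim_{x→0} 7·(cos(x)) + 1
Direct substitution at x = 0 gives 8.

Final answer: 8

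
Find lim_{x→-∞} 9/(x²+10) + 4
Evaluate the dominant behaviour as x → -∞; each term tends to a finite value or vanishes.
Limit = 4.

Final answer: 4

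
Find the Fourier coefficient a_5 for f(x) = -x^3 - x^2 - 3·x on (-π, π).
a_5 = (1/π) ∫_{-π}^{π} f(x)·cos(5x) dx.
Evaluate the integral (use parity and integration by parts as needed): a_5 = 4/25.

Final answer: 4/25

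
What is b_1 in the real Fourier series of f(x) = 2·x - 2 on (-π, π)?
b_1 = (1/π) ∫_{-π}^{π} f(x)·sin(1x) dx.
Evaluate the integral (use parity and integration by parts as needed): b_1 = 4.

Final answer: 4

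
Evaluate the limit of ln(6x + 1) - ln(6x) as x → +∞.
This is an ∞ − ∞ indeterminate form.
Combine the logarithms: ln(6x+1) − ln(6x) = ln((6x+1)/(6x)) = ln(1 + 1/(6x)) → ln(1) = 0.
Limit = 0.

Final answer: 0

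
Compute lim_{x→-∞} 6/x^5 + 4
Evaluate the dominant behaviour as x → -∞; each term tends to a finite value or vanishes.
Limit = 4.

Final answer: 4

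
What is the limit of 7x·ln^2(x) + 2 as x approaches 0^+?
The product is a 0·∞ indeterminate form at x → 0⁺.
Rewrite the product as 7·ln^2(x) / x^(-1) and apply L'Hôpital, or use the standard hierarchy x^(-1) ≫ |ln x|^2 as x → 0⁺.
The indeterminate product → 0, so the limit = 2.

Final answer: 2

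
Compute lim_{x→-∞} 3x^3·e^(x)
This is a 0·∞ indeterminate form at x → -∞.
Rewrite the product as 3x^3 / e^(-x) (an ∞/∞ form) and apply L'Hôpital, or use the standard hierarchy e^(|x|) ≫ |x^3| as x → -∞.
The indeterminate product → 0, so the limit = 0.

Final answer: 0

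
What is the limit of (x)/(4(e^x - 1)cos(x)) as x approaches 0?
Both numerator and denominator → 0 as x → 0; this is a 0/0 indeterminate form.
Expand each to leading order near x = 0: numerator ~ x, denominator ~ 4·x.
The limit of the ratio is 1/4.

Final answer: 1/4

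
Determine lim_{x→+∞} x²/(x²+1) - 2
Evaluate the dominant behaviour as x → +∞; each term tends to a finite value or vanishes.
Limit = -1.

Final answer: -1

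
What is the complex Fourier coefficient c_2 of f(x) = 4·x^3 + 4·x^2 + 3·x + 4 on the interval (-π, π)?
Compute the real Fourier coefficients first: a_2 = 4, b_2 = 3 - 4·π^2.
Then c_2 = (a_2 − i·b_2)/2 = 2 - 3·i/2 + 2·i·π^2.

Final answer: 2 - 3·i/2 + 2·i·π^2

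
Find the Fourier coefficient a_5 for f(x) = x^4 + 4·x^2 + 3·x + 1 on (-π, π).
a_5 = (1/π) ∫_{-π}^{π} f(x)·cos(5x) dx.
Evaluate the integral (use parity and integration by parts as needed): a_5 = -8·π^2/25 - 352/625.

Final answer: -8·π^2/25 - 352/625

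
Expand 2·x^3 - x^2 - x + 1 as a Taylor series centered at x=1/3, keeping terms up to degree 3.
17/27 - (x - 1/3) + (x - 1/3)^2 + 2·(x - 1/3)^3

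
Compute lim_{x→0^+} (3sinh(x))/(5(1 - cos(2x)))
Both numerator and denominator → 0 as x → 0^+; this is a 0/0 indeterminate form.
Expand each to leading order near x = 0: numerator ~ 3·x, denominator ~ 10·x^2.
The limit of the ratio is ∞.

Final answer: ∞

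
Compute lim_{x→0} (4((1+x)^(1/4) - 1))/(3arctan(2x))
Both numerator and denominator → 0 as x → 0; this is a 0/0 indeterminate form.
Expand each to leading order near x = 0: numerator ~ x, denominator ~ 6·x.
The limit of the ratio is 1/6.

Final answer: 1/6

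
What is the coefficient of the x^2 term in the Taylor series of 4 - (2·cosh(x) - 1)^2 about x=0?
Expand to order 2: 4 - (2·cosh(x) - 1)^2 = 3 - 2·x^2 + O(x^3).
The coefficient of x^2 is -2.

Final answer: -2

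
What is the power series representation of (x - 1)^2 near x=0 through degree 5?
x^2 - 2·x + 1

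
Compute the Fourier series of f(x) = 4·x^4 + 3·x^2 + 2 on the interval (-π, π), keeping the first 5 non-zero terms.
(180 - 32·π^2)·cos(x) + (-9 + 8·π^2)·cos(2·x) + (28/27 - 32·π^2/9)·cos(3·x) + 2·π^2·cos(4·x) + 2 + π^2 + 4·π^4/5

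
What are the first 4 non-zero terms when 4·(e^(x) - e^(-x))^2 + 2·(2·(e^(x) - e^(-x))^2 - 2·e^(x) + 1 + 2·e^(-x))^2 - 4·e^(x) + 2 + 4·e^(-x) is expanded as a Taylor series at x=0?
-132·x^3 + 80·x^2 - 24·x + 4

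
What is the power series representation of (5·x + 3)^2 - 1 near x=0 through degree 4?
25·x^2 + 30·x + 8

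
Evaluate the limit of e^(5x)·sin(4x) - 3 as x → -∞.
Evaluate the dominant behaviour as x → -∞; each term tends to a finite value or vanishes.
Limit = -3.

Final answer: -3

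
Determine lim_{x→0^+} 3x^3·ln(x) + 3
The product is a 0·∞ indeterminate form at x → 0⁺.
Rewrite the product as 3·ln(x) / x^(-3) and apply L'Hôpital, or use the standard hierarchy x^(-3) ≫ |ln x| as x → 0⁺.
The indeterminate product → 0, so the limit = 3.

Final answer: 3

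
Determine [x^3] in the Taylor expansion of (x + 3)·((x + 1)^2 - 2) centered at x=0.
Expand to order 3: (x + 3)·((x + 1)^2 - 2) = x^3 + 5·x^2 + 5·x - 3 + O(x^4).
The coefficient of x^3 is 1.

Final answer: 1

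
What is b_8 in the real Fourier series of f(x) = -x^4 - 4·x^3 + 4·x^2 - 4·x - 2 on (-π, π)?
b_8 = (1/π) ∫_{-π}^{π} f(x)·sin(8x) dx.
Evaluate the integral (use parity and integration by parts as needed): b_8 = 29/32 + π^2.

Final answer: 29/32 + π^2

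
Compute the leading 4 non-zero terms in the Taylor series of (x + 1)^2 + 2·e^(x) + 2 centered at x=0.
x^3/3 + 2·x^2 + 4·x + 5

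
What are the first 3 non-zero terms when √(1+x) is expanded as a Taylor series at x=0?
-x^2/8 + x/2 + 1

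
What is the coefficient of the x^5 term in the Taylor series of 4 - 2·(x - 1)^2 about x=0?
Expand to order 5: 4 - 2·(x - 1)^2 = -2·x^2 + 4·x + 2 + O(x^6).
The coefficient of x^5 is 0.

Final answer: 0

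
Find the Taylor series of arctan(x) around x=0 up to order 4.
-x^3/3 + x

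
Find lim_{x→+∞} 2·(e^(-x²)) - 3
Evaluate the dominant behaviour as x → +∞; each term tends to a finite value or vanishes.
Limit = -3.

Final answer: -3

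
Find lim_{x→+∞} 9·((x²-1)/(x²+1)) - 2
Evaluate the dominant behaviour as x → +∞; each term tends to a finite value or vanishes.
Limit = 7.

Final answer: 7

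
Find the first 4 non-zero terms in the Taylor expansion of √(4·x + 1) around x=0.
4·x^3 - 2·x^2 + 2·x + 1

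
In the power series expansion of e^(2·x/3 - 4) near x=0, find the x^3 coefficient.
Expand to order 3: e^(2·x/3 - 4) = 4·x^3·e^(-4)/81 + 2·x^2·e^(-4)/9 + 2·x·e^(-4)/3 + e^(-4) + O(x^4).
The coefficient of x^3 is 4·e^(-4)/81.

Final answer: 4·e^(-4)/81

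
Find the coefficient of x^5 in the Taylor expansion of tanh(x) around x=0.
Expand to order 5: tanh(x) = 2·x^5/15 - x^3/3 + x + O(x^6).
The coefficient of x^5 is 2/15.

Final answer: 2/15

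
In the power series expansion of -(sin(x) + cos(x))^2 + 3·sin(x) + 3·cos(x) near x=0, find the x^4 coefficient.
Expand to order 4: -(sin(x) + cos(x))^2 + 3·sin(x) + 3·cos(x) = x^4/8 + 5·x^3/6 - 3·x^2/2 + x + 2 + O(x^5).
The coefficient of x^4 is 1/8.

Final answer: 1/8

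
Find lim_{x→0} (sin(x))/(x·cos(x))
Both numerator and denominator → 0 as x → 0; this is a 0/0 indeterminate form.
Expand each to leading order near x = 0: numerator ~ x, denominator ~ x.
The limit of the ratio is 1.

Final answer: 1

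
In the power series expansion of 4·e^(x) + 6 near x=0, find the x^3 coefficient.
Expand to order 3: 4·e^(x) + 6 = 2·x^3/3 + 2·x^2 + 4·x + 10 + O(x^4).
The coefficient of x^3 is 2/3.

Final answer: 2/3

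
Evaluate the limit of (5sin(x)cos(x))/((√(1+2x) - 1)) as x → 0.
Both numerator and denominator → 0 as x → 0; this is a 0/0 indeterminate form.
Expand each to leading order near x = 0: numerator ~ 5·x, denominator ~ x.
The limit of the ratio is 5.

Final answer: 5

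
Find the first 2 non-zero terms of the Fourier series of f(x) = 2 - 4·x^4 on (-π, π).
(-192 + 32·π^2)·cos(x) - 4·π^4/5 + 2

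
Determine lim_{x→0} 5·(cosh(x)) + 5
Direct substitution at x = 0 gives 10.

Final answer: 10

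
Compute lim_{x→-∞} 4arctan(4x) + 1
Evaluate the dominant behaviour as x → -∞; each term tends to a finite value or vanishes.
Limit = 1 - 2·π.

Final answer: 1 - 2·π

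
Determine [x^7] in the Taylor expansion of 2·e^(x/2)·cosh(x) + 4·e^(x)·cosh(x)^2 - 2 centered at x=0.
Expand to order 7: 2·e^(x/2)·cosh(x) + 4·e^(x)·cosh(x)^2 - 2 = 28225·x^7/64512 + 23789·x^6/23040 + 805·x^5/384 + 713·x^4/192 + 125·x^3/24 + 29·x^2/4 + 5·x + 4 + O(x^8).
The coefficient of x^7 is 28225/64512.

Final answer: 28225/64512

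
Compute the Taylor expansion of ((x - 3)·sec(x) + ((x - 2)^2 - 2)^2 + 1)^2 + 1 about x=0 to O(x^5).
2275·x^4/4 - 585·x^3 + 299·x^2 - 60·x + 5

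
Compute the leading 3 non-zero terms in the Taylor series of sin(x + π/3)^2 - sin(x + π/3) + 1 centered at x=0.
x^2·(-1/2 + √(3)/4) + x·(-1/2 + √(3)/2) - √(3)/2 + 7/4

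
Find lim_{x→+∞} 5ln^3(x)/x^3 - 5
The quotient is an ∞/∞ indeterminate form as x → +∞.
The polynomial denominator x^3 dominates the logarithmic numerator (any positive power of x ≫ ln^3(x) as x → ∞), so the quotient → 0.
Adding the constant: 0 - 5 = -5. Limit = -5.

Final answer: -5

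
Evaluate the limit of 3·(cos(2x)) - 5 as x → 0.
Direct substitution at x = 0 gives -2.

Final answer: -2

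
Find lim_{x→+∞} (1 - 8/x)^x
As x → +∞: this is the defining limit (1 - 8/x)^x → e^(-8).
Limit = e^(-8).

Final answer: e^(-8)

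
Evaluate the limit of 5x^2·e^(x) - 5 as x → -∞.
The product is a 0·∞ indeterminate form at x → -∞.
Rewrite the product as 5x^2 / e^(-x) (an ∞/∞ form) and apply L'Hôpital, or use the standard hierarchy e^(|x|) ≫ |x^2| as x → -∞.
The indeterminate product → 0, so the limit = -5.

Final answer: -5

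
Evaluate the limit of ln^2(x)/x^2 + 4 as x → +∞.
The quotient is an ∞/∞ indeterminate form as x → +∞.
The polynomial denominator x^2 dominates the logarithmic numerator (any positive power of x ≫ ln^2(x) as x → ∞), so the quotient → 0.
Adding the constant: 0 + 4 = 4. Limit = 4.

Final answer: 4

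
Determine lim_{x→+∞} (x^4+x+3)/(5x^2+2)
This is an ∞/∞ indeterminate form as x → +∞.
Divide numerator and denominator by x^4 and let the lower-order terms vanish; the numerator's degree 4 exceeds the denominator's degree 2, so the quotient diverges.
Limit = ∞.

Final answer: ∞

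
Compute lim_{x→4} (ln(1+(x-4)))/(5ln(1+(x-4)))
Both numerator and denominator → 0 as x → 4; this is a 0/0 indeterminate form.
Expand each to leading order near x = 4: numerator ~ (x - 4), denominator ~ 5·(x - 4).
The limit of the ratio is 1/5.

Final answer: 1/5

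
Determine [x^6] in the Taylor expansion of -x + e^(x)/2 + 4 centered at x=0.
Expand to order 6: -x + e^(x)/2 + 4 = x^6/1440 + x^5/240 + x^4/48 + x^3/12 + x^2/4 - x/2 + 9/2 + O(x^7).
The coefficient of x^6 is 1/1440.

Final answer: 1/1440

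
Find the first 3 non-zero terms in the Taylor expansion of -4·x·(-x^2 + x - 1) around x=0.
4·x^3 - 4·x^2 + 4·x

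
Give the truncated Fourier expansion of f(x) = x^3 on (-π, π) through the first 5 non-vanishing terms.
(-12 + 2·π^2)·sin(x) + (3/2 - π^2)·sin(2·x) + (-4/9 + 2·π^2/3)·sin(3·x) + (3/16 - π^2/2)·sin(4·x) + (-12/125 + 2·π^2/5)·sin(5·x)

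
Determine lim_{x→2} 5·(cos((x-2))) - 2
Direct substitution at x = 2 gives 3.

Final answer: 3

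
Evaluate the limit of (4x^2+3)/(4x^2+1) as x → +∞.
This is an ∞/∞ indeterminate form as x → +∞.
Divide numerator and denominator by x^2 and let the lower-order terms vanish; the leading terms give 4/4 = 1.
Limit = 1.

Final answer: 1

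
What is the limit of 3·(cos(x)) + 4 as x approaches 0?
Direct substitution at x = 0 gives 7.

Final answer: 7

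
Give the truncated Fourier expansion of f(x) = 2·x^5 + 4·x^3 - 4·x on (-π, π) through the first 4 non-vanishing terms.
(-72·π^2 + 4·π^4 + 424)·sin(x) + (-2·π^4 - 5 + 6·π^2)·sin(2·x) + (-8·π^2/27 - 200/81 + 4·π^4/3)·sin(3·x) + (-π^4 - 3·π^2/4 + 73/32)·sin(4·x)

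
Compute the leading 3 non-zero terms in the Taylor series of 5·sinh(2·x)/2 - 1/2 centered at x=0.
10·x^3/3 + 5·x - 1/2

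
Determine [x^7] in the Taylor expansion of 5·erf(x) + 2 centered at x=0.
Expand to order 7: 5·erf(x) + 2 = -5·x^7/(21·√(π)) + x^5/√(π) - 10·x^3/(3·√(π)) + 10·x/√(π) + 2 + O(x^8).
The coefficient of x^7 is -5/(21·√(π)).

Final answer: -5/(21·√(π))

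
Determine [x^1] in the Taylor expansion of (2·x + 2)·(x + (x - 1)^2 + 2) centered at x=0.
Expand to order 1: (2·x + 2)·(x + (x - 1)^2 + 2) = 4·x + 6 + O(x^2).
The coefficient of x^1 is 4.

Final answer: 4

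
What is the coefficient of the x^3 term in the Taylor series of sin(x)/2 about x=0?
Expand to order 3: sin(x)/2 = -x^3/12 + x/2 + O(x^4).
The coefficient of x^3 is -1/12.

Final answer: -1/12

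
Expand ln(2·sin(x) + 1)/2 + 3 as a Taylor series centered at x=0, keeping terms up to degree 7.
33367·x^7/5040 - 182·x^6/45 + 61·x^5/24 - 5·x^4/3 + 7·x^3/6 - x^2 + x + 3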